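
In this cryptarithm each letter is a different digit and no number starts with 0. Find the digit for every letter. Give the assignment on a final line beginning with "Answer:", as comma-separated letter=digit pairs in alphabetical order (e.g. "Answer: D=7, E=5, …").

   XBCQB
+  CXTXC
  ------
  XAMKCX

Step 1. [col 1: B + C ≡ X (mod 10)] C=9 is one option consistent with column 1 (B + C ≡ X (mod 10), carry-in 0) — take it. So C=9.
Step 2. [col 1: B + C ≡ X (mod 10)] B=2 is one option consistent with column 1 (B + C ≡ X (mod 10), carry-in 0) — take it. So B=2.
Step 3. [col 1: B + C ≡ X (mod 10)] column 1: given B=2, C=9, carry-in 0, and digits 2,9 already taken and all letters distinct, B+C≡X (mod 10) forces X=1 ⇒ X=1.
Step 4. [col 2: Q + X ≡ C (mod 10)] column 2 reads Q+X+carry(1)=C with X=1, C=9; with digits 1,2,9 already taken and all letters distinct, the only value for Q is 7, so Q=7.
Step 5. [col 3: C + T ≡ K (mod 10)] several values work for T in column 3 (C + T ≡ K (mod 10), carry-in 0); try T=6. So T=6.
Step 6. [col 3: C + T ≡ K (mod 10)] column 3 reads C+T+carry(0)=K with C=9, T=6; with digits 1,2,6,7,9 already taken and all letters distinct, the only value for K is 5, so K=5.
Step 7. [col 4: B + X ≡ M (mod 10)] column 4 reads B+X+carry(1)=M with B=2, X=1; with digits 1,2,5,6,7,9 already taken and all letters distinct, the only value for M is 4. So M=4.
Step 8. [col 5: X + C ≡ A (mod 10)] column 5 reads X+C+carry(0)=A with X=1, C=9; with digits 1,2,4,5,6,7,9 already taken and all letters distinct, the only value for A is 0 ⇒ A=0.

Answer: A=0, B=2, C=9, K=5, M=4, Q=7, T=6, X=1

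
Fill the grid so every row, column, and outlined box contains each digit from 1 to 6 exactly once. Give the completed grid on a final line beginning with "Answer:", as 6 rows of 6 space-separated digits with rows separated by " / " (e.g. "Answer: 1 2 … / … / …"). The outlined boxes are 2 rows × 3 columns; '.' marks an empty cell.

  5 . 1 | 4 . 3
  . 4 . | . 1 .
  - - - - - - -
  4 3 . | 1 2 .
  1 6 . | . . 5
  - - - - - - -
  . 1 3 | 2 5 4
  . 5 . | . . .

Step 1. [r1c5∈{6}] only 6 remains possible at r1c5 ⇒ r1c5=6.
Step 2. [r6c4∈{3,6}] 6 has one home in col 4: r6c4 ⇒ r6c4=6.
Step 3. [r6c1∈{2}] r6c1 has the single candidate 2. So r6c1=2.
Step 4. [r2c3∈{2,6}] 6 has one home in col 3: r2c3, so r2c3=6.
Step 5. [r4c4∈{3}] r4c4's peers cover all but 3 ⇒ r4c4=3.
Step 6. [r2c6∈{2}] nothing but 2 survives at r2c6, so r2c6=2.
Step 7. [r3c3∈{5}] r3c3 is down to just 5. So r3c3=5.
Step 8. [r4c3∈{2}] r4c3 has the single candidate 2. So r4c3=2.
Step 9. [r3c6∈{6}] r3c6 is down to just 6. So r3c6=6.
Step 10. [r1c2∈{2}] only 2 remains possible at r1c2. So r1c2=2.
Step 11. [r4c5∈{4}] r4c5 is down to just 4, so r4c5=4.
Step 12. [r6c6∈{1}] nothing but 1 survives at r6c6 ⇒ r6c6=1.
Step 13. [r2c4∈{5}] only 5 remains possible at r2c4 ⇒ r2c4=5.
Step 14. [r6c5∈{3}] only 3 remains possible at r6c5 ⇒ r6c5=3.
Step 15. [r2c1∈{3}] r2c1 has the single candidate 3 ⇒ r2c1=3.
Step 16. [r6c3∈{4}] r6c3's peers cover all but 4. So r6c3=4.
Step 17. [r5c1∈{6}] r5c1's peers cover all but 6. So r5c1=6.

Answer: 5 2 1 4 6 3 / 3 4 6 5 1 2 / 4 3 5 1 2 6 / 1 6 2 3 4 5 / 6 1 3 2 5 4 / 2 5 4 6 3 1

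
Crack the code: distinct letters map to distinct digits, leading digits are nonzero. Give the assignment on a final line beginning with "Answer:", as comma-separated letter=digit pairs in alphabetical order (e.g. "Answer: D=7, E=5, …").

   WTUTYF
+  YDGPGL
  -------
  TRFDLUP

Step 1. [T] the sum has 7 digits but both addends have 6; that extra leading digit T is the final carry, namely 1, so T=1.
Step 2. [col 1: F + L ≡ P (mod 10)] F=9 is one option consistent with column 1 (F + L ≡ P (mod 10), carry-in 0) — take it. So F=9.
Step 3. [col 1: F + L ≡ P (mod 10)] no forcing yet in column 1 (carry-in 0); L=5 is free and consistent — try it. So L=5.
Step 4. [col 1: F + L ≡ P (mod 10)] in column 1 we have F+L≡P with carry-in 0; given F=9, L=5 and digits 1,5,9 already taken and all letters distinct, that pins P to 4. So P=4.
Step 5. [col 2: Y + G ≡ U (mod 10)] several values work for Y in column 2 (Y + G ≡ U (mod 10), carry-in 1); try Y=3, so Y=3.
Step 6. [col 2: Y + G ≡ U (mod 10)] G=2 is one option consistent with column 2 (Y + G ≡ U (mod 10), carry-in 1) — take it, so G=2.
Step 7. [col 2: Y + G ≡ U (mod 10)] column 2: given Y=3, G=2, carry-in 1, and digits 1,2,3,4,5,9 already taken and all letters distinct, Y+G≡U (mod 10) forces U=6. So U=6.
Step 8. [col 4: U + G ≡ D (mod 10)] from column 4 (U=6, G=2, carry-in 0, digits 1,2,3,4,5,6,9 already taken and all letters distinct): D must equal 8. So D=8.
Step 9. [col 6: W + Y ≡ R (mod 10)] column 6: given Y=3, carry-in 0, and digits 1,2,3,4,5,6,8,9 already taken and all letters distinct, W+Y≡R (mod 10) forces W=7. So W=7.
Step 10. [col 6: W + Y ≡ R (mod 10)] column 6: given W=7, Y=3, carry-in 0, and digits 1,2,3,4,5,6,7,8,9 already taken and all letters distinct, W+Y≡R (mod 10) forces R=0 ⇒ R=0.

Answer: D=8, F=9, G=2, L=5, P=4, R=0, T=1, U=6, W=7, Y=3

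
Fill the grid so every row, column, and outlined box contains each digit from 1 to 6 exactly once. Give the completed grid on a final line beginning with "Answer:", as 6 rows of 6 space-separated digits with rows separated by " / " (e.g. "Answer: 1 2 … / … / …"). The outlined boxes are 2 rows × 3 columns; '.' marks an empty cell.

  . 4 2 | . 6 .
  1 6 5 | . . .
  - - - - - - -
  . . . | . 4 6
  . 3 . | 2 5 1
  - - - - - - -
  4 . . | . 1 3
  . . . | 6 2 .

Step 1. [r5c4∈{5}] r5c4 is down to just 5. So r5c4=5.
Step 2. [r2c5∈{3}] r2c5's peers cover all but 3. So r2c5=3.
Step 3. [r3c3∈{1}] r3c3 has the single candidate 1. So r3c3=1.
Step 4. [r3c1∈{2,5}] 2 has one home in col 1: r3c1. So r3c1=2.
Step 5. [r6c1∈{3,5}] 5 has one home in col 1: r6c1 ⇒ r6c1=5.
Step 6. [r4c1∈{6}] nothing but 6 survives at r4c1, so r4c1=6.
Step 7. [r2c6∈{2,4}] across row 2, 2 lands solely at r2c6 ⇒ r2c6=2.
Step 8. [r1c4∈{1}] only 1 remains possible at r1c4 ⇒ r1c4=1.
Step 9. [r1c1∈{3}] r1c1 has the single candidate 3 ⇒ r1c1=3.
Step 10. [r6c6∈{4}] only 4 remains possible at r6c6. So r6c6=4.
Step 11. [r4c3∈{4}] only 4 remains possible at r4c3 ⇒ r4c3=4.
Step 12. [r1c6∈{5}] only 5 remains possible at r1c6 ⇒ r1c6=5.
Step 13. [r6c2∈{1}] nothing but 1 survives at r6c2. So r6c2=1.
Step 14. [r3c2∈{5}] r3c2 has the single candidate 5, so r3c2=5.
Step 15. [r2c4∈{4}] nothing but 4 survives at r2c4. So r2c4=4.
Step 16. [r5c2∈{2}] r5c2's peers cover all but 2 ⇒ r5c2=2.
Step 17. [r5c3∈{6}] r5c3's peers cover all but 6, so r5c3=6.
Step 18. [r3c4∈{3}] only 3 remains possible at r3c4. So r3c4=3.
Step 19. [r6c3∈{3}] r6c3's peers cover all but 3 ⇒ r6c3=3.

Answer: 3 4 2 1 6 5 / 1 6 5 4 3 2 / 2 5 1 3 4 6 / 6 3 4 2 5 1 / 4 2 6 5 1 3 / 5 1 3 6 2 4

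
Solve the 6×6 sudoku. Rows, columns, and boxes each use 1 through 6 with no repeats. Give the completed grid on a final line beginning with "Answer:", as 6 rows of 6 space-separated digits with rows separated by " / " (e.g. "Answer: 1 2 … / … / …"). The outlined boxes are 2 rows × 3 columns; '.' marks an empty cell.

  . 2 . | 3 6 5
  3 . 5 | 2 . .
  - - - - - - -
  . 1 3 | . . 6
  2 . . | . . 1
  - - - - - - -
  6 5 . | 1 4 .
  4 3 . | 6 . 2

Step 1. [r1c3∈{1,4}] r1c3 is the only open cell in row 1 admitting 4, so r1c3=4.
Step 2. [r4c2∈{4,6}] 4 has one home in col 2: r4c2 ⇒ r4c2=4.
Step 3. [r4c4∈{5}] nothing but 5 survives at r4c4, so r4c4=5.
Step 4. [r4c5∈{3}] only 3 remains possible at r4c5, so r4c5=3.
Step 5. [r3c4∈{4}] r3c4's peers cover all but 4 ⇒ r3c4=4.
Step 6. [r3c5∈{2}] nothing but 2 survives at r3c5. So r3c5=2.
Step 7. [r2c2∈{6}] only 6 remains possible at r2c2. So r2c2=6.
Step 8. [r5c3∈{2}] r5c3 is down to just 2. So r5c3=2.
Step 9. [r4c3∈{6}] nothing but 6 survives at r4c3 ⇒ r4c3=6.
Step 10. [r1c1∈{1}] r1c1's peers cover all but 1, so r1c1=1.
Step 11. [r2c5∈{1}] r2c5 has the single candidate 1. So r2c5=1.
Step 12. [r6c5∈{5}] r6c5's peers cover all but 5, so r6c5=5.
Step 13. [r5c6∈{3}] r5c6 has the single candidate 3 ⇒ r5c6=3.
Step 14. [r3c1∈{5}] only 5 remains possible at r3c1 ⇒ r3c1=5.
Step 15. [r6c3∈{1}] nothing but 1 survives at r6c3 ⇒ r6c3=1.
Step 16. [r2c6∈{4}] r2c6 is down to just 4 ⇒ r2c6=4.

Answer: 1 2 4 3 6 5 / 3 6 5 2 1 4 / 5 1 3 4 2 6 / 2 4 6 5 3 1 / 6 5 2 1 4 3 / 4 3 1 6 5 2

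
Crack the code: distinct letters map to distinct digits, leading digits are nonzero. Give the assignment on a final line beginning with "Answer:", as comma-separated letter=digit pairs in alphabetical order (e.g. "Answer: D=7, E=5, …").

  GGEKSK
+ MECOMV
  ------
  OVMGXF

Step 1. [col 1: K + V ≡ F (mod 10)] F=0 is one option consistent with column 1 (K + V ≡ F (mod 10), carry-in 0) — take it, so F=0.
Step 2. [col 1: K + V ≡ F (mod 10)] K=8 is one option consistent with column 1 (K + V ≡ F (mod 10), carry-in 0) — take it ⇒ K=8.
Step 3. [col 1: K + V ≡ F (mod 10)] from column 1 (K=8, F=0, carry-in 0, digits 0,8 already taken and all letters distinct): V must equal 2. So V=2.
Step 4. [col 2: S + M ≡ X (mod 10)] no forcing yet in column 2 (carry-in 1); X=5 is free and consistent — try it ⇒ X=5.
Step 5. [col 2: S + M ≡ X (mod 10)] S=3 is one option consistent with column 2 (S + M ≡ X (mod 10), carry-in 1) — take it ⇒ S=3.
Step 6. [col 2: S + M ≡ X (mod 10)] from column 2 (S=3, X=5, carry-in 1, digits 0,2,3,5,8 already taken and all letters distinct): M must equal 1 ⇒ M=1.
Step 7. [col 3: K + O ≡ G (mod 10)] column 3 (K + O ≡ G (mod 10), carry-in 0) doesn't pin O yet; pick O=9 and continue. So O=9.
Step 8. [col 3: K + O ≡ G (mod 10)] column 3: given K=8, O=9, carry-in 0, and digits 0,1,2,3,5,8,9 already taken and all letters distinct, K+O≡G (mod 10) forces G=7, so G=7.
Step 9. [col 4: E + C ≡ M (mod 10)] no forcing yet in column 4 (carry-in 1); E=4 is free and consistent — try it ⇒ E=4.
Step 10. [col 4: E + C ≡ M (mod 10)] in column 4 we have E+C≡M with carry-in 1; given E=4, M=1 and digits 0,1,2,3,4,5,7,8,9 already taken and all letters distinct, that pins C to 6, so C=6.

Answer: C=6, E=4, F=0, G=7, K=8, M=1, O=9, S=3, V=2, X=5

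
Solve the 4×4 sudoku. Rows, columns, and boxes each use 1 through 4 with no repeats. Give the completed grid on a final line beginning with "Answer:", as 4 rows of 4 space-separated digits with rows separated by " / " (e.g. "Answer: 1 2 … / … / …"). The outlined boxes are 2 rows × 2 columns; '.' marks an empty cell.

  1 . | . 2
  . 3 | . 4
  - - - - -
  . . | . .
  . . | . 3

Step 1. [r3c4∈{1}] nothing but 1 survives at r3c4 ⇒ r3c4=1.
Step 2. [r4c2∈{1,2,4}] across row 4, 1 lands solely at r4c2. So r4c2=1.
Step 3. [r3c2∈{2,4}] col 2 places 2 nowhere but r3c2. So r3c2=2.
Step 4. [r4c1∈{4}] nothing but 4 survives at r4c1. So r4c1=4.
Step 5. [r2c1∈{2}] r2c1's peers cover all but 2, so r2c1=2.
Step 6. [r3c3∈{4}] r3c3 is down to just 4, so r3c3=4.
Step 7. [r2c3∈{1}] r2c3 has the single candidate 1. So r2c3=1.
Step 8. [r4c3∈{2}] r4c3 has the single candidate 2 ⇒ r4c3=2.
Step 9. [r1c2∈{4}] r1c2 has the single candidate 4, so r1c2=4.
Step 10. [r1c3∈{3}] r1c3's peers cover all but 3 ⇒ r1c3=3.
Step 11. [r3c1∈{3}] nothing but 3 survives at r3c1 ⇒ r3c1=3.

Answer: 1 4 3 2 / 2 3 1 4 / 3 2 4 1 / 4 1 2 3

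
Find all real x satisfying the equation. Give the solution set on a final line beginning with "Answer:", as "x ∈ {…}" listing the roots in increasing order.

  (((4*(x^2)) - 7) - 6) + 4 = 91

Step 1. [(((4*(x^2)) - 7) - 6) + 4 = 91] 4 comes off first (subtract 4), so sub: ((4*(x^2)) - 7) - 6 = 87.
Step 2. [((4*(x^2)) - 7) - 6 = 87] add 6: x sits inside (… - 6) ⇒ sub: (4*(x^2)) - 7 = 93.
Step 3. [(4*(x^2)) - 7 = 93] the outer -7 inverts by adding 7. So sub: 4*(x^2) = 100.
Step 4. [4*(x^2) = 100] 4 out front; divide by 4, so div: x^2 = 25.
Step 5. [x^2 = 25] √ both sides: 25 ≥ 0 gives two branches, so sqrt: x = 5 or -5.

Answer: x ∈ {-5, 5}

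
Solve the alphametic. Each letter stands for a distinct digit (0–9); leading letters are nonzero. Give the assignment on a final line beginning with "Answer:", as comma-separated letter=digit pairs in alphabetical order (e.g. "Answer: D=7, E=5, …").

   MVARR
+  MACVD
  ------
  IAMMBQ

Step 1. [col 1: R + D ≡ Q (mod 10)] column 1 (R + D ≡ Q (mod 10), carry-in 0) doesn't pin Q yet; pick Q=5 and continue, so Q=5.
Step 2. [col 1: R + D ≡ Q (mod 10)] D=9 is one option consistent with column 1 (R + D ≡ Q (mod 10), carry-in 0) — take it. So D=9.
Step 3. [col 1: R + D ≡ Q (mod 10)] from column 1 (D=9, Q=5, carry-in 0, digits 5,9 already taken and all letters distinct): R must equal 6. So R=6.
Step 4. [col 2: R + V ≡ B (mod 10)] no forcing yet in column 2 (carry-in 1); V=3 is free and consistent — try it ⇒ V=3.
Step 5. [I] I is the leading digit of a 6-digit sum of two 5-digit numbers; the final carry is exactly 1. So I=1.
Step 6. [col 2: R + V ≡ B (mod 10)] from column 2 (R=6, V=3, carry-in 1, digits 1,3,5,6,9 already taken and all letters distinct): B must equal 0. So B=0.
Step 7. [col 3: A + C ≡ M (mod 10)] column 3 (A + C ≡ M (mod 10), carry-in 1) doesn't pin C yet; pick C=2 and continue. So C=2.
Step 8. [col 3: A + C ≡ M (mod 10)] column 3 reads A+C+carry(1)=M with C=2; with digits 0,1,2,3,5,6,9 already taken and all letters distinct, the only value for A is 4 ⇒ A=4.
Step 9. [col 3: A + C ≡ M (mod 10)] column 3 reads A+C+carry(1)=M with A=4, C=2; with digits 0,1,2,3,4,5,6,9 already taken and all letters distinct, the only value for M is 7 ⇒ M=7.

Answer: A=4, B=0, C=2, D=9, I=1, M=7, Q=5, R=6, V=3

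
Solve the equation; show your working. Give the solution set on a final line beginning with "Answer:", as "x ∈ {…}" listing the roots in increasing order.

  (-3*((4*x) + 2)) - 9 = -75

Step 1. [(-3*((4*x) + 2)) - 9 = -75] 9 comes off first (add 9) ⇒ sub: -3*((4*x) + 2) = -66.
Step 2. [-3*((4*x) + 2) = -66] LHS = -3·(…); ÷-3 both sides ⇒ div: (4*x) + 2 = 22.
Step 3. [(4*x) + 2 = 22] +2 is outermost — subtract 2 both sides. So sub: 4*x = 20.
Step 4. [4*x = 20] 4 out front; divide by 4 ⇒ div: x = 5.

Answer: x ∈ {5}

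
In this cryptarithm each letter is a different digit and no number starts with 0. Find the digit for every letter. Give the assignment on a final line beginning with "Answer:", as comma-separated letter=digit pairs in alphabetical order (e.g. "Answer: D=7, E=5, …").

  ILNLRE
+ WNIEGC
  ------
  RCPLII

Step 1. [col 1: E + C ≡ I (mod 10)] several values work for C in column 1 (E + C ≡ I (mod 10), carry-in 0); try C=2, so C=2.
Step 2. [col 1: E + C ≡ I (mod 10)] several values work for E in column 1 (E + C ≡ I (mod 10), carry-in 0); try E=9, so E=9.
Step 3. [col 1: E + C ≡ I (mod 10)] column 1 reads E+C+carry(0)=I with E=9, C=2; with digits 2,9 already taken and all letters distinct, the only value for I is 1 ⇒ I=1.
Step 4. [col 2: R + G ≡ I (mod 10)] several values work for R in column 2 (R + G ≡ I (mod 10), carry-in 1); try R=7, so R=7.
Step 5. [col 2: R + G ≡ I (mod 10)] from column 2 (R=7, I=1, carry-in 1, digits 1,2,7,9 already taken and all letters distinct): G must equal 3. So G=3.
Step 6. [col 3: L + E ≡ L (mod 10)] column 3 (L + E ≡ L (mod 10), carry-in 1) doesn't pin L yet; pick L=8 and continue, so L=8.
Step 7. [col 4: N + I ≡ P (mod 10)] in column 4 we have N+I≡P with carry-in 1; given I=1 and digits 1,2,3,7,8,9 already taken and all letters distinct, that pins N to 4. So N=4.
Step 8. [col 4: N + I ≡ P (mod 10)] in column 4 we have N+I≡P with carry-in 1; given N=4, I=1 and digits 1,2,3,4,7,8,9 already taken and all letters distinct, that pins P to 6. So P=6.
Step 9. [col 6: I + W ≡ R (mod 10)] column 6 reads I+W+carry(1)=R with I=1, R=7; with digits 1,2,3,4,6,7,8,9 already taken and all letters distinct, the only value for W is 5. So W=5.

Answer: C=2, E=9, G=3, I=1, L=8, N=4, P=6, R=7, W=5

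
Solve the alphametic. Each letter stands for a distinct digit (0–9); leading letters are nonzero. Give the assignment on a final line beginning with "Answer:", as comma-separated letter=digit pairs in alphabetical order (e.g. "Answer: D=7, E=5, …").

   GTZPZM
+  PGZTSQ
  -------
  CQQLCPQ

Step 1. [col 1: M + Q ≡ Q (mod 10)] from column 1 (nothing yet, carry-in 0, all letters distinct, none taken yet): M must equal 0. So M=0.
Step 2. [C] C is the leading digit of a 7-digit sum of two 6-digit numbers; the final carry is exactly 1 ⇒ C=1.
Step 3. [col 1: M + Q ≡ Q (mod 10)] column 1 (M + Q ≡ Q (mod 10), carry-in 0) doesn't pin Q yet; pick Q=4 and continue, so Q=4.
Step 4. [col 2: Z + S ≡ P (mod 10)] Z=3 is one option consistent with column 2 (Z + S ≡ P (mod 10), carry-in 0) — take it, so Z=3.
Step 5. [col 2: Z + S ≡ P (mod 10)] P=5 is one option consistent with column 2 (Z + S ≡ P (mod 10), carry-in 0) — take it. So P=5.
Step 6. [col 2: Z + S ≡ P (mod 10)] in column 2 we have Z+S≡P with carry-in 0; given Z=3, P=5 and digits 0,1,3,4,5 already taken and all letters distinct, that pins S to 2. So S=2.
Step 7. [col 3: P + T ≡ C (mod 10)] column 3: given P=5, C=1, carry-in 0, and digits 0,1,2,3,4,5 already taken and all letters distinct, P+T≡C (mod 10) forces T=6 ⇒ T=6.
Step 8. [col 4: Z + Z ≡ L (mod 10)] column 4: given Z=3, carry-in 1, and digits 0,1,2,3,4,5,6 already taken and all letters distinct, Z+Z≡L (mod 10) forces L=7. So L=7.
Step 9. [col 5: T + G ≡ Q (mod 10)] in column 5 we have T+G≡Q with carry-in 0; given T=6, Q=4 and digits 0,1,2,3,4,5,6,7 already taken and all letters distinct, that pins G to 8 ⇒ G=8.

Answer: C=1, G=8, L=7, M=0, P=5, Q=4, S=2, T=6, Z=3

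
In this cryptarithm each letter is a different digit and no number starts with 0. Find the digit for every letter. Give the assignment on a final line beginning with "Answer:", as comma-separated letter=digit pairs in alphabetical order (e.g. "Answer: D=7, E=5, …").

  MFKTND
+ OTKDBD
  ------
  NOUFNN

Step 1. [col 1: D + D ≡ N (mod 10)] several values work for D in column 1 (D + D ≡ N (mod 10), carry-in 0); try D=8 ⇒ D=8.
Step 2. [col 1: D + D ≡ N (mod 10)] column 1: given D=8, carry-in 0, and digits 8 already taken and all letters distinct, D+D≡N (mod 10) forces N=6. So N=6.
Step 3. [col 2: N + B ≡ N (mod 10)] column 2 reads N+B+carry(1)=N with N=6; with digits 6,8 already taken and all letters distinct, the only value for B is 9, so B=9.
Step 4. [col 3: T + D ≡ F (mod 10)] no forcing yet in column 3 (carry-in 1); T=1 is free and consistent — try it ⇒ T=1.
Step 5. [col 3: T + D ≡ F (mod 10)] column 3: given T=1, D=8, carry-in 1, and digits 1,6,8,9 already taken and all letters distinct, T+D≡F (mod 10) forces F=0. So F=0.
Step 6. [col 4: K + K ≡ U (mod 10)] several values work for U in column 4 (K + K ≡ U (mod 10), carry-in 1); try U=5 ⇒ U=5.
Step 7. [col 4: K + K ≡ U (mod 10)] several values work for K in column 4 (K + K ≡ U (mod 10), carry-in 1); try K=7. So K=7.
Step 8. [col 5: F + T ≡ O (mod 10)] column 5: given F=0, T=1, carry-in 1, and digits 0,1,5,6,7,8,9 already taken and all letters distinct, F+T≡O (mod 10) forces O=2 ⇒ O=2.
Step 9. [col 6: M + O ≡ N (mod 10)] in column 6 we have M+O≡N with carry-in 0; given O=2, N=6 and digits 0,1,2,5,6,7,8,9 already taken and all letters distinct, that pins M to 4. So M=4.

Answer: B=9, D=8, F=0, K=7, M=4, N=6, O=2, T=1, U=5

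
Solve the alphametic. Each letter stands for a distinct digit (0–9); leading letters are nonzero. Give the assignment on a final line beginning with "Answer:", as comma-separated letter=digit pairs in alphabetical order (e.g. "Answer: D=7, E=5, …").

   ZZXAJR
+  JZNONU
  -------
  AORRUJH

Step 1. [col 1: R + U ≡ H (mod 10)] several values work for H in column 1 (R + U ≡ H (mod 10), carry-in 0); try H=0. So H=0.
Step 2. [col 1: R + U ≡ H (mod 10)] no forcing yet in column 1 (carry-in 0); R=3 is free and consistent — try it. So R=3.
Step 3. [A] A is the leading digit of a 7-digit sum of two 6-digit numbers; the final carry is exactly 1 ⇒ A=1.
Step 4. [col 1: R + U ≡ H (mod 10)] column 1: given R=3, H=0, carry-in 0, and digits 0,1,3 already taken and all letters distinct, R+U≡H (mod 10) forces U=7. So U=7.
Step 5. [col 2: J + N ≡ J (mod 10)] column 2 reads J+N+carry(1)=J with nothing yet; with digits 0,1,3,7 already taken and all letters distinct, the only value for N is 9. So N=9.
Step 6. [col 2: J + N ≡ J (mod 10)] no forcing yet in column 2 (carry-in 1); J=8 is free and consistent — try it ⇒ J=8.
Step 7. [col 3: A + O ≡ U (mod 10)] column 3 reads A+O+carry(1)=U with A=1, U=7; with digits 0,1,3,7,8,9 already taken and all letters distinct, the only value for O is 5, so O=5.
Step 8. [col 4: X + N ≡ R (mod 10)] column 4 reads X+N+carry(0)=R with N=9, R=3; with digits 0,1,3,5,7,8,9 already taken and all letters distinct, the only value for X is 4 ⇒ X=4.
Step 9. [col 5: Z + Z ≡ R (mod 10)] column 5 reads Z+Z+carry(1)=R with R=3; with digits 0,1,3,4,5,7,8,9 already taken and all letters distinct, the only value for Z is 6, so Z=6.

Answer: A=1, H=0, J=8, N=9, O=5, R=3, U=7, X=4, Z=6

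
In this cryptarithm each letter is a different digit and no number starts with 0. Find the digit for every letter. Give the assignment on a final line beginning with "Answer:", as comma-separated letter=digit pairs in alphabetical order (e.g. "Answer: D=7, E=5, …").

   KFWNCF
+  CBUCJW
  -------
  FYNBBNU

Step 1. [col 1: F + W ≡ U (mod 10)] U=5 is one option consistent with column 1 (F + W ≡ U (mod 10), carry-in 0) — take it, so U=5.
Step 2. [col 1: F + W ≡ U (mod 10)] no forcing yet in column 1 (carry-in 0); W=4 is free and consistent — try it ⇒ W=4.
Step 3. [col 1: F + W ≡ U (mod 10)] column 1 reads F+W+carry(0)=U with W=4, U=5; with digits 4,5 already taken and all letters distinct, the only value for F is 1 ⇒ F=1.
Step 4. [col 2: C + J ≡ N (mod 10)] N=0 is one option consistent with column 2 (C + J ≡ N (mod 10), carry-in 0) — take it ⇒ N=0.
Step 5. [col 2: C + J ≡ N (mod 10)] no forcing yet in column 2 (carry-in 0); J=2 is free and consistent — try it, so J=2.
Step 6. [col 2: C + J ≡ N (mod 10)] column 2 reads C+J+carry(0)=N with J=2, N=0; with digits 0,1,2,4,5 already taken and all letters distinct, the only value for C is 8. So C=8.
Step 7. [col 3: N + C ≡ B (mod 10)] column 3 reads N+C+carry(1)=B with N=0, C=8; with digits 0,1,2,4,5,8 already taken and all letters distinct, the only value for B is 9, so B=9.
Step 8. [col 6: K + C ≡ Y (mod 10)] column 6: given C=8, carry-in 1, and digits 0,1,2,4,5,8,9 already taken and all letters distinct, K+C≡Y (mod 10) forces K=7 ⇒ K=7.
Step 9. [col 6: K + C ≡ Y (mod 10)] in column 6 we have K+C≡Y with carry-in 1; given K=7, C=8 and digits 0,1,2,4,5,7,8,9 already taken and all letters distinct, that pins Y to 6 ⇒ Y=6.

Answer: B=9, C=8, F=1, J=2, K=7, N=0, U=5, W=4, Y=6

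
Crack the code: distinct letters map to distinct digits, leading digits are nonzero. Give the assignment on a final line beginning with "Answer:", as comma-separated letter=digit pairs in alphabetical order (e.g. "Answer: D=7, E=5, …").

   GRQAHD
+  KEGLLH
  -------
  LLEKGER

Step 1. [L] adding two 6-digit numbers gives at most 6+1 digits, and here it does — L is that final carry and must be 1 ⇒ L=1.
Step 2. [col 1: D + H ≡ R (mod 10)] no forcing yet in column 1 (carry-in 0); R=9 is free and consistent — try it. So R=9.
Step 3. [col 1: D + H ≡ R (mod 10)] D=7 is one option consistent with column 1 (D + H ≡ R (mod 10), carry-in 0) — take it. So D=7.
Step 4. [col 1: D + H ≡ R (mod 10)] column 1: given D=7, R=9, carry-in 0, and digits 1,7,9 already taken and all letters distinct, D+H≡R (mod 10) forces H=2. So H=2.
Step 5. [col 2: H + L ≡ E (mod 10)] in column 2 we have H+L≡E with carry-in 0; given H=2, L=1 and digits 1,2,7,9 already taken and all letters distinct, that pins E to 3 ⇒ E=3.
Step 6. [col 3: A + L ≡ G (mod 10)] several values work for G in column 3 (A + L ≡ G (mod 10), carry-in 0); try G=6 ⇒ G=6.
Step 7. [col 3: A + L ≡ G (mod 10)] in column 3 we have A+L≡G with carry-in 0; given L=1, G=6 and digits 1,2,3,6,7,9 already taken and all letters distinct, that pins A to 5. So A=5.
Step 8. [col 4: Q + G ≡ K (mod 10)] no forcing yet in column 4 (carry-in 0); K=4 is free and consistent — try it ⇒ K=4.
Step 9. [col 4: Q + G ≡ K (mod 10)] column 4: given G=6, K=4, carry-in 0, and digits 1,2,3,4,5,6,7,9 already taken and all letters distinct, Q+G≡K (mod 10) forces Q=8 ⇒ Q=8.

Answer: A=5, D=7, E=3, G=6, H=2, K=4, L=1, Q=8, R=9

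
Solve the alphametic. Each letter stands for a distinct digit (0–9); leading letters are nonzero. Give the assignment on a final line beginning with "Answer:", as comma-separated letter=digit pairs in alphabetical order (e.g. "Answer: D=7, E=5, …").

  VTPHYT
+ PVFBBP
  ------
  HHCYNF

Step 1. [col 1: T + P ≡ F (mod 10)] column 1 (T + P ≡ F (mod 10), carry-in 0) doesn't pin F yet; pick F=5 and continue, so F=5.
Step 2. [col 1: T + P ≡ F (mod 10)] column 1 (T + P ≡ F (mod 10), carry-in 0) doesn't pin P yet; pick P=8 and continue. So P=8.
Step 3. [col 1: T + P ≡ F (mod 10)] from column 1 (P=8, F=5, carry-in 0, digits 5,8 already taken and all letters distinct): T must equal 7, so T=7.
Step 4. [col 2: Y + B ≡ N (mod 10)] column 2 (Y + B ≡ N (mod 10), carry-in 1) doesn't pin B yet; pick B=3 and continue ⇒ B=3.
Step 5. [col 2: Y + B ≡ N (mod 10)] column 2 (Y + B ≡ N (mod 10), carry-in 1) doesn't pin Y yet; pick Y=2 and continue, so Y=2.
Step 6. [col 2: Y + B ≡ N (mod 10)] in column 2 we have Y+B≡N with carry-in 1; given Y=2, B=3 and digits 2,3,5,7,8 already taken and all letters distinct, that pins N to 6, so N=6.
Step 7. [col 3: H + B ≡ Y (mod 10)] in column 3 we have H+B≡Y with carry-in 0; given B=3, Y=2 and digits 2,3,5,6,7,8 already taken and all letters distinct, that pins H to 9. So H=9.
Step 8. [col 4: P + F ≡ C (mod 10)] in column 4 we have P+F≡C with carry-in 1; given P=8, F=5 and digits 2,3,5,6,7,8,9 already taken and all letters distinct, that pins C to 4, so C=4.
Step 9. [col 5: T + V ≡ H (mod 10)] column 5: given T=7, H=9, carry-in 1, and digits 2,3,4,5,6,7,8,9 already taken and all letters distinct, T+V≡H (mod 10) forces V=1. So V=1.

Answer: B=3, C=4, F=5, H=9, N=6, P=8, T=7, V=1, Y=2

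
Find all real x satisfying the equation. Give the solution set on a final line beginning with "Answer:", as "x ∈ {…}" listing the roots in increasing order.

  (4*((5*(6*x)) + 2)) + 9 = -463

Step 1. [(4*((5*(6*x)) + 2)) + 9 = -463] 9 comes off first (subtract 9) ⇒ sub: 4*((5*(6*x)) + 2) = -472.
Step 2. [4*((5*(6*x)) + 2) = -472] 4·(inner) — divide through by 4 ⇒ div: (5*(6*x)) + 2 = -118.
Step 3. [(5*(6*x)) + 2 = -118] +2 is outermost — subtract 2 both sides, so sub: 5*(6*x) = -120.
Step 4. [5*(6*x) = -120] leading coefficient 5: divide by 5 ⇒ div: 6*x = -24.
Step 5. [6*x = -24] divide by the outer 6 ⇒ div: x = -4.

Answer: x ∈ {-4}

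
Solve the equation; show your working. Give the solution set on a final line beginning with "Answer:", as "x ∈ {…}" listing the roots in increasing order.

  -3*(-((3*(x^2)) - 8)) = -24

Step 1. [-3*(-((3*(x^2)) - 8)) = -24] divide by the outer -3, so div: -((3*(x^2)) - 8) = 8.
Step 2. [-((3*(x^2)) - 8) = 8] flip signs both sides, so neg: (3*(x^2)) - 8 = -8.
Step 3. [(3*(x^2)) - 8 = -8] peel the -8: add 8 from each side. So sub: 3*(x^2) = 0.
Step 4. [3*(x^2) = 0] leading coefficient 3: divide by 3. So div: x^2 = 0.
Step 5. [x^2 = 0] LHS squared, RHS 0 ≥ 0: apply √ (±). So sqrt: x = 0.

Answer: x ∈ {0}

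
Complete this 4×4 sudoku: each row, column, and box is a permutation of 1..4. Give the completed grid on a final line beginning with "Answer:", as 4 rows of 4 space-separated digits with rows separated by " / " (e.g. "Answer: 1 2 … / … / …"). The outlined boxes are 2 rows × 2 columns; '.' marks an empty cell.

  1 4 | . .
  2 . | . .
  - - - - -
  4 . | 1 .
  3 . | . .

Step 1. [r3c4∈{2,3}] r3c4 is the only open cell in row 3 admitting 3. So r3c4=3.
Step 2. [r1c3∈{2,3}] in row 1, 3 fits only at r1c3. So r1c3=3.
Step 3. [r4c3∈{2,4}] across col 3, 2 lands solely at r4c3, so r4c3=2.
Step 4. [r4c4∈{4}] r4c4's peers cover all but 4 ⇒ r4c4=4.
Step 5. [r4c2∈{1}] r4c2 has the single candidate 1, so r4c2=1.
Step 6. [r2c4∈{1}] nothing but 1 survives at r2c4. So r2c4=1.
Step 7. [r2c3∈{4}] r2c3's peers cover all but 4, so r2c3=4.
Step 8. [r1c4∈{2}] r1c4 has the single candidate 2. So r1c4=2.
Step 9. [r3c2∈{2}] r3c2's peers cover all but 2 ⇒ r3c2=2.
Step 10. [r2c2∈{3}] r2c2 has the single candidate 3 ⇒ r2c2=3.

Answer: 1 4 3 2 / 2 3 4 1 / 4 2 1 3 / 3 1 2 4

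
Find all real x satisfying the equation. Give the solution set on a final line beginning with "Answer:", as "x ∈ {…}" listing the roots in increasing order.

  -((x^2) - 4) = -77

Step 1. [-((x^2) - 4) = -77] leading − — multiply by −1 ⇒ neg: (x^2) - 4 = 77.
Step 2. [(x^2) - 4 = 77] peel the -4: add 4 from each side. So sub: x^2 = 81.
Step 3. [x^2 = 81] LHS squared, RHS 81 ≥ 0: apply √ (±), so sqrt: x = 9 or -9.

Answer: x ∈ {-9, 9}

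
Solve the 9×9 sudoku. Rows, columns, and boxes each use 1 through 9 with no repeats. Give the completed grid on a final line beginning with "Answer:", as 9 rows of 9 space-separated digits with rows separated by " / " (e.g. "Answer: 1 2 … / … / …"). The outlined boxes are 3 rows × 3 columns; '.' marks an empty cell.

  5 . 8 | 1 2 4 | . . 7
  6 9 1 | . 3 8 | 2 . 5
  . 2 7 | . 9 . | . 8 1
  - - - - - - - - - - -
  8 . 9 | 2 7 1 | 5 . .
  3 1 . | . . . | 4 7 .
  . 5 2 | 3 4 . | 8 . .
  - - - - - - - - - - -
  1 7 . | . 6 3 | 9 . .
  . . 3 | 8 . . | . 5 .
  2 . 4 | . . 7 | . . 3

Step 1. [r4c9∈{6}] r4c9 is down to just 6, so r4c9=6.
Step 2. [r6c6∈{6,9}] in row 6, 6 fits only at r6c6 ⇒ r6c6=6.
Step 3. [r3c7∈{3,6}] row 3 places 3 nowhere but r3c7 ⇒ r3c7=3.
Step 4. [r1c7∈{6}] nothing but 6 survives at r1c7. So r1c7=6.
Step 5. [r5c9∈{2,9}] across row 5, 2 lands solely at r5c9 ⇒ r5c9=2.
Step 6. [r9c4∈{5,9}] 9 has one home in row 9: r9c4. So r9c4=9.
Step 7. [r5c4∈{5}] r5c4 is down to just 5. So r5c4=5.
Step 8. [r9c7∈{1}] only 1 remains possible at r9c7. So r9c7=1.
Step 9. [r7c4∈{4}] nothing but 4 survives at r7c4, so r7c4=4.
Step 10. [r8c2∈{6}] nothing but 6 survives at r8c2 ⇒ r8c2=6.
Step 11. [r6c9∈{9}] nothing but 9 survives at r6c9 ⇒ r6c9=9.
Step 12. [r5c5∈{8}] nothing but 8 survives at r5c5 ⇒ r5c5=8.
Step 13. [r3c4∈{6}] r3c4's peers cover all but 6 ⇒ r3c4=6.
Step 14. [r5c6∈{9}] r5c6's peers cover all but 9 ⇒ r5c6=9.
Step 15. [r4c8∈{3}] r4c8 has the single candidate 3. So r4c8=3.
Step 16. [r1c8∈{9}] only 9 remains possible at r1c8 ⇒ r1c8=9.
Step 17. [r7c8∈{2}] r7c8 has the single candidate 2. So r7c8=2.
Step 18. [r8c5∈{1}] nothing but 1 survives at r8c5, so r8c5=1.
Step 19. [r2c8∈{4}] r2c8's peers cover all but 4. So r2c8=4.
Step 20. [r6c8∈{1}] only 1 remains possible at r6c8, so r6c8=1.
Step 21. [r9c2∈{8}] nothing but 8 survives at r9c2 ⇒ r9c2=8.
Step 22. [r8c6∈{2}] r8c6's peers cover all but 2, so r8c6=2.
Step 23. [r6c1∈{7}] r6c1's peers cover all but 7 ⇒ r6c1=7.
Step 24. [r5c3∈{6}] r5c3 is down to just 6. So r5c3=6.
Step 25. [r7c9∈{8}] nothing but 8 survives at r7c9. So r7c9=8.
Step 26. [r3c1∈{4}] nothing but 4 survives at r3c1. So r3c1=4.
Step 27. [r9c5∈{5}] r9c5's peers cover all but 5 ⇒ r9c5=5.
Step 28. [r8c1∈{9}] r8c1's peers cover all but 9, so r8c1=9.
Step 29. [r8c9∈{4}] r8c9 has the single candidate 4 ⇒ r8c9=4.
Step 30. [r8c7∈{7}] r8c7 has the single candidate 7, so r8c7=7.
Step 31. [r2c4∈{7}] only 7 remains possible at r2c4. So r2c4=7.
Step 32. [r3c6∈{5}] nothing but 5 survives at r3c6. So r3c6=5.
Step 33. [r7c3∈{5}] r7c3's peers cover all but 5 ⇒ r7c3=5.
Step 34. [r1c2∈{3}] r1c2's peers cover all but 3 ⇒ r1c2=3.
Step 35. [r4c2∈{4}] nothing but 4 survives at r4c2. So r4c2=4.
Step 36. [r9c8∈{6}] only 6 remains possible at r9c8 ⇒ r9c8=6.

Answer: 5 3 8 1 2 4 6 9 7 / 6 9 1 7 3 8 2 4 5 / 4 2 7 6 9 5 3 8 1 / 8 4 9 2 7 1 5 3 6 / 3 1 6 5 8 9 4 7 2 / 7 5 2 3 4 6 8 1 9 / 1 7 5 4 6 3 9 2 8 / 9 6 3 8 1 2 7 5 4 / 2 8 4 9 5 7 1 6 3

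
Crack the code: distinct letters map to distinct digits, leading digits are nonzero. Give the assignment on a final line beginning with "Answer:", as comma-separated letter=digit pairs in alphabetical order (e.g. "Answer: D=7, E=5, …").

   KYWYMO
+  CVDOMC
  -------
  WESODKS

Step 1. [col 1: O + C ≡ S (mod 10)] column 1 (O + C ≡ S (mod 10), carry-in 0) doesn't pin C yet; pick C=4 and continue. So C=4.
Step 2. [col 1: O + C ≡ S (mod 10)] several values work for O in column 1 (O + C ≡ S (mod 10), carry-in 0); try O=5, so O=5.
Step 3. [W] the sum has 7 digits but both addends have 6; that extra leading digit W is the final carry, namely 1, so W=1.
Step 4. [col 1: O + C ≡ S (mod 10)] column 1 reads O+C+carry(0)=S with O=5, C=4; with digits 1,4,5 already taken and all letters distinct, the only value for S is 9, so S=9.
Step 5. [col 2: M + M ≡ K (mod 10)] no forcing yet in column 2 (carry-in 0); M=8 is free and consistent — try it, so M=8.
Step 6. [col 2: M + M ≡ K (mod 10)] column 2: given M=8, carry-in 0, and digits 1,4,5,8,9 already taken and all letters distinct, M+M≡K (mod 10) forces K=6. So K=6.
Step 7. [col 3: Y + O ≡ D (mod 10)] in column 3 we have Y+O≡D with carry-in 1; given O=5 and digits 1,4,5,6,8,9 already taken and all letters distinct, that pins D to 3. So D=3.
Step 8. [col 3: Y + O ≡ D (mod 10)] column 3: given O=5, D=3, carry-in 1, and digits 1,3,4,5,6,8,9 already taken and all letters distinct, Y+O≡D (mod 10) forces Y=7, so Y=7.
Step 9. [col 5: Y + V ≡ S (mod 10)] column 5: given Y=7, S=9, carry-in 0, and digits 1,3,4,5,6,7,8,9 already taken and all letters distinct, Y+V≡S (mod 10) forces V=2 ⇒ V=2.
Step 10. [col 6: K + C ≡ E (mod 10)] column 6: given K=6, C=4, carry-in 0, and digits 1,2,3,4,5,6,7,8,9 already taken and all letters distinct, K+C≡E (mod 10) forces E=0 ⇒ E=0.

Answer: C=4, D=3, E=0, K=6, M=8, O=5, S=9, V=2, W=1, Y=7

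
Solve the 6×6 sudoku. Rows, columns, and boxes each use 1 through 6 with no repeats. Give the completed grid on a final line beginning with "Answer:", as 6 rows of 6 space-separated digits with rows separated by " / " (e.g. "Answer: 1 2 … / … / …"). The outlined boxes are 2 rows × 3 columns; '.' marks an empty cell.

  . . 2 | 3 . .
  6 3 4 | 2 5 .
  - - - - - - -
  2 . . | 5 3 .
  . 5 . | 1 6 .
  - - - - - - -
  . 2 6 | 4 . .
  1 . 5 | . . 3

Step 1. [r4c1∈{3,4}] across col 1, 4 lands solely at r4c1, so r4c1=4.
Step 2. [r2c6∈{1}] r2c6 is down to just 1, so r2c6=1.
Step 3. [r1c6∈{4,6}] across row 1, 6 lands solely at r1c6 ⇒ r1c6=6.
Step 4. [r1c2∈{1}] only 1 remains possible at r1c2, so r1c2=1.
Step 5. [r3c3∈{1}] only 1 remains possible at r3c3, so r3c3=1.
Step 6. [r6c5∈{2}] r6c5 is down to just 2. So r6c5=2.
Step 7. [r5c5∈{1}] r5c5 has the single candidate 1, so r5c5=1.
Step 8. [r1c1∈{5}] r1c1 has the single candidate 5. So r1c1=5.
Step 9. [r4c6∈{2}] r4c6's peers cover all but 2 ⇒ r4c6=2.
Step 10. [r5c6∈{5}] nothing but 5 survives at r5c6. So r5c6=5.
Step 11. [r3c6∈{4}] only 4 remains possible at r3c6, so r3c6=4.
Step 12. [r6c4∈{6}] r6c4 has the single candidate 6. So r6c4=6.
Step 13. [r1c5∈{4}] only 4 remains possible at r1c5, so r1c5=4.
Step 14. [r6c2∈{4}] r6c2 is down to just 4 ⇒ r6c2=4.
Step 15. [r5c1∈{3}] only 3 remains possible at r5c1. So r5c1=3.
Step 16. [r4c3∈{3}] r4c3's peers cover all but 3. So r4c3=3.
Step 17. [r3c2∈{6}] r3c2's peers cover all but 6. So r3c2=6.

Answer: 5 1 2 3 4 6 / 6 3 4 2 5 1 / 2 6 1 5 3 4 / 4 5 3 1 6 2 / 3 2 6 4 1 5 / 1 4 5 6 2 3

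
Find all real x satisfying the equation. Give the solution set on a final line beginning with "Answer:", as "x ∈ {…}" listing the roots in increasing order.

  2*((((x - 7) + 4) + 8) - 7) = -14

Step 1. [2*((((x - 7) + 4) + 8) - 7) = -14] leading coefficient 2: divide by 2, so div: (((x - 7) + 4) + 8) - 7 = -7.
Step 2. [(((x - 7) + 4) + 8) - 7 = -7] -7 is outermost — add 7 both sides ⇒ sub: ((x - 7) + 4) + 8 = 0.
Step 3. [((x - 7) + 4) + 8 = 0] 8 comes off first (subtract 8), so sub: (x - 7) + 4 = -8.
Step 4. [(x - 7) + 4 = -8] +4 is outermost — subtract 4 both sides. So sub: x - 7 = -12.
Step 5. [x - 7 = -12] the outer -7 inverts by adding 7. So sub: x = -5.

Answer: x ∈ {-5}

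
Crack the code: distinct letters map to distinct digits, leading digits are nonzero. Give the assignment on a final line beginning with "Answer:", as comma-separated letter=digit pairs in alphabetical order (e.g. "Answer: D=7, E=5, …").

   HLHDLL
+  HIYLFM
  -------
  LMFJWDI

Step 1. [col 1: L + M ≡ I (mod 10)] I=7 is one option consistent with column 1 (L + M ≡ I (mod 10), carry-in 0) — take it. So I=7.
Step 2. [col 1: L + M ≡ I (mod 10)] M=6 is one option consistent with column 1 (L + M ≡ I (mod 10), carry-in 0) — take it ⇒ M=6.
Step 3. [col 1: L + M ≡ I (mod 10)] from column 1 (M=6, I=7, carry-in 0, digits 6,7 already taken and all letters distinct): L must equal 1, so L=1.
Step 4. [col 2: L + F ≡ D (mod 10)] no forcing yet in column 2 (carry-in 0); F=9 is free and consistent — try it. So F=9.
Step 5. [col 2: L + F ≡ D (mod 10)] from column 2 (L=1, F=9, carry-in 0, digits 1,6,7,9 already taken and all letters distinct): D must equal 0, so D=0.
Step 6. [col 3: D + L ≡ W (mod 10)] from column 3 (D=0, L=1, carry-in 1, digits 0,1,6,7,9 already taken and all letters distinct): W must equal 2 ⇒ W=2.
Step 7. [col 4: H + Y ≡ J (mod 10)] no forcing yet in column 4 (carry-in 0); J=3 is free and consistent — try it ⇒ J=3.
Step 8. [col 4: H + Y ≡ J (mod 10)] column 4 (H + Y ≡ J (mod 10), carry-in 0) doesn't pin H yet; pick H=8 and continue, so H=8.
Step 9. [col 4: H + Y ≡ J (mod 10)] in column 4 we have H+Y≡J with carry-in 0; given H=8, J=3 and digits 0,1,2,3,6,7,8,9 already taken and all letters distinct, that pins Y to 5, so Y=5.

Answer: D=0, F=9, H=8, I=7, J=3, L=1, M=6, W=2, Y=5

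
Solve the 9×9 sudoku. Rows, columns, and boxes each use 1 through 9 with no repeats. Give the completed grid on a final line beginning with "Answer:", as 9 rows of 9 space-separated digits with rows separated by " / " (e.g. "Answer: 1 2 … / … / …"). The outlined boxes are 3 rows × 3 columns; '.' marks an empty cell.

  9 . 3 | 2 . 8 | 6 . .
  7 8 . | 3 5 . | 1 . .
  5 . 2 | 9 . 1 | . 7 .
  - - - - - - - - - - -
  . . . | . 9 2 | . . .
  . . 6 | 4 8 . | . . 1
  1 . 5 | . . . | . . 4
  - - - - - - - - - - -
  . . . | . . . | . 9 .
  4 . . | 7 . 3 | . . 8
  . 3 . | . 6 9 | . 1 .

Step 1. [r9c7∈{2,4,5,7}] 4 has one home in row 9: r9c7 ⇒ r9c7=4.
Step 2. [r2c3∈{4}] r2c3 has the single candidate 4 ⇒ r2c3=4.
Step 3. [r7c1∈{2,6,8}] col 1 places 6 nowhere but r7c1. So r7c1=6.
Step 4. [r4c9∈{3,5,6,7}] 6 has one home in col 9: r4c9 ⇒ r4c9=6.
Step 5. [r2c8∈{2}] nothing but 2 survives at r2c8 ⇒ r2c8=2.
Step 6. [r3c7∈{3,8}] in row 3, 8 fits only at r3c7, so r3c7=8.
Step 7. [r1c9∈{5}] r1c9 is down to just 5. So r1c9=5.
Step 8. [r9c4∈{5,8}] row 9 places 5 nowhere but r9c4. So r9c4=5.
Step 9. [r6c5∈{3,7}] across col 5, 3 lands solely at r6c5, so r6c5=3.
Step 10. [r5c6∈{5,7}] r5c6 is the only open cell in col 6 admitting 5 ⇒ r5c6=5.
Step 11. [r5c8∈{3}] r5c8 has the single candidate 3. So r5c8=3.
Step 12. [r7c7∈{2,3,5,7}] r7c7 is the only open cell in col 7 admitting 3. So r7c7=3.
Step 13. [r7c2∈{1,2,5,7}] in row 7, 5 fits only at r7c2, so r7c2=5.
Step 14. [r5c1∈{2}] r5c1 is down to just 2 ⇒ r5c1=2.
Step 15. [r8c2∈{1,2,9}] in col 2, 2 fits only at r8c2, so r8c2=2.
Step 16. [r7c5∈{1,2,4}] 2 has one home in col 5: r7c5. So r7c5=2.
Step 17. [r6c6∈{6,7}] 7 has one home in col 6: r6c6, so r6c6=7.
Step 18. [r9c1∈{8}] nothing but 8 survives at r9c1 ⇒ r9c1=8.
Step 19. [r9c3∈{7}] only 7 remains possible at r9c3, so r9c3=7.
Step 20. [r6c2∈{9}] r6c2 has the single candidate 9 ⇒ r6c2=9.
Step 21. [r5c2∈{7}] nothing but 7 survives at r5c2. So r5c2=7.
Step 22. [r8c5∈{1}] nothing but 1 survives at r8c5, so r8c5=1.
Step 23. [r8c7∈{5}] r8c7's peers cover all but 5, so r8c7=5.
Step 24. [r4c3∈{8}] r4c3 is down to just 8. So r4c3=8.
Step 25. [r1c5∈{4,7}] across row 1, 7 lands solely at r1c5 ⇒ r1c5=7.
Step 26. [r1c8∈{4}] r1c8 is down to just 4, so r1c8=4.
Step 27. [r3c2∈{6}] r3c2's peers cover all but 6, so r3c2=6.
Step 28. [r7c3∈{1}] r7c3 is down to just 1, so r7c3=1.
Step 29. [r4c8∈{5}] r4c8 is down to just 5. So r4c8=5.
Step 30. [r6c7∈{2}] only 2 remains possible at r6c7, so r6c7=2.
Step 31. [r8c3∈{9}] only 9 remains possible at r8c3 ⇒ r8c3=9.
Step 32. [r8c8∈{6}] r8c8 is down to just 6. So r8c8=6.
Step 33. [r6c4∈{6}] only 6 remains possible at r6c4. So r6c4=6.
Step 34. [r7c4∈{8}] r7c4 has the single candidate 8, so r7c4=8.
Step 35. [r3c9∈{3}] r3c9 has the single candidate 3, so r3c9=3.
Step 36. [r1c2∈{1}] r1c2 has the single candidate 1, so r1c2=1.
Step 37. [r4c7∈{7}] r4c7's peers cover all but 7. So r4c7=7.
Step 38. [r4c1∈{3}] only 3 remains possible at r4c1 ⇒ r4c1=3.
Step 39. [r2c9∈{9}] nothing but 9 survives at r2c9. So r2c9=9.
Step 40. [r9c9∈{2}] r9c9's peers cover all but 2. So r9c9=2.
Step 41. [r7c9∈{7}] only 7 remains possible at r7c9. So r7c9=7.
Step 42. [r3c5∈{4}] only 4 remains possible at r3c5. So r3c5=4.
Step 43. [r2c6∈{6}] r2c6 is down to just 6 ⇒ r2c6=6.
Step 44. [r5c7∈{9}] r5c7's peers cover all but 9, so r5c7=9.
Step 45. [r4c2∈{4}] r4c2's peers cover all but 4 ⇒ r4c2=4.
Step 46. [r6c8∈{8}] r6c8 has the single candidate 8. So r6c8=8.
Step 47. [r7c6∈{4}] r7c6's peers cover all but 4. So r7c6=4.
Step 48. [r4c4∈{1}] r4c4 has the single candidate 1 ⇒ r4c4=1.

Answer: 9 1 3 2 7 8 6 4 5 / 7 8 4 3 5 6 1 2 9 / 5 6 2 9 4 1 8 7 3 / 3 4 8 1 9 2 7 5 6 / 2 7 6 4 8 5 9 3 1 / 1 9 5 6 3 7 2 8 4 / 6 5 1 8 2 4 3 9 7 / 4 2 9 7 1 3 5 6 8 / 8 3 7 5 6 9 4 1 2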